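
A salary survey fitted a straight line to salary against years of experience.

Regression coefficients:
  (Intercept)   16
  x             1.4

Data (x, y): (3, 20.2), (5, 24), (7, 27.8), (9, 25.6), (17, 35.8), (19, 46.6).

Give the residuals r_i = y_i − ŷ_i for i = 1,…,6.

0, 1, 2, -3, -4, 4

x=3: ŷ = 16 + 1.4·3 = 20.2; r = 20.2 − 20.2 = 0
x=5: ŷ = 16 + 1.4·5 = 23; r = 24 − 23 = 1
x=7: ŷ = 16 + 1.4·7 = 25.8; r = 27.8 − 25.8 = 2
x=9: ŷ = 16 + 1.4·9 = 28.6; r = 25.6 − 28.6 = -3
x=17: ŷ = 16 + 1.4·17 = 39.8; r = 35.8 − 39.8 = -4
x=19: ŷ = 16 + 1.4·19 = 42.6; r = 46.6 − 42.6 = 4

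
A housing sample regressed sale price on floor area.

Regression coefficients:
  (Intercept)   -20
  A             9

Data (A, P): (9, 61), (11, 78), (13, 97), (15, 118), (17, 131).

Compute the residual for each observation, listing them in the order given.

0, -1, 0, 3, -2

A=9: ŷ = -20 + 9·9 = 61; r = 61 − 61 = 0
A=11: ŷ = -20 + 9·11 = 79; r = 78 − 79 = -1
A=13: ŷ = -20 + 9·13 = 97; r = 97 − 97 = 0
A=15: ŷ = -20 + 9·15 = 115; r = 118 − 115 = 3
A=17: ŷ = -20 + 9·17 = 133; r = 131 − 133 = -2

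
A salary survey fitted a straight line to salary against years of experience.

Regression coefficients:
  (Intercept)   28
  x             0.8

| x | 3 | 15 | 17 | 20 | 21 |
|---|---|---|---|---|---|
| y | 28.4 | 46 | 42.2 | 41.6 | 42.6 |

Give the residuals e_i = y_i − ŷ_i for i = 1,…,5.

-2, 6, 0.6, -2.4, -2.2

x=3: ŷ = 28 + 0.8·3 = 30.4; e = 28.4 − 30.4 = -2
x=15: ŷ = 28 + 0.8·15 = 40; e = 46 − 40 = 6
x=17: ŷ = 28 + 0.8·17 = 41.6; e = 42.2 − 41.6 = 0.6
x=20: ŷ = 28 + 0.8·20 = 44; e = 41.6 − 44 = -2.4
x=21: ŷ = 28 + 0.8·21 = 44.8; e = 42.6 − 44.8 = -2.2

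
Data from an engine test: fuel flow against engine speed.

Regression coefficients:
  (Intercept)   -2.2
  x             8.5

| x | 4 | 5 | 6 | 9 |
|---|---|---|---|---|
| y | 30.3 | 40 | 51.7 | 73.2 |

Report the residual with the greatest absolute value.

e = 2.9

x=4: ŷ = -2.2 + 8.5·4 = 31.8; e = 30.3 − 31.8 = -1.5
x=5: ŷ = -2.2 + 8.5·5 = 40.3; e = 40 − 40.3 = -0.3
x=6: ŷ = -2.2 + 8.5·6 = 48.8; e = 51.7 − 48.8 = 2.9
x=9: ŷ = -2.2 + 8.5·9 = 74.3; e = 73.2 − 74.3 = -1.1
Largest |e| is 2.9 at x = 6, residual 2.9.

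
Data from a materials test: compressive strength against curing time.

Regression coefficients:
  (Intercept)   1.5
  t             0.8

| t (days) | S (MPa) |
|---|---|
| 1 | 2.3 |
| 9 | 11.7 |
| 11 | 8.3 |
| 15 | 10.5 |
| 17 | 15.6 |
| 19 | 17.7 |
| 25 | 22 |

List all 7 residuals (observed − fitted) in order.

t=1: Ŝ = 1.5 + 0.8·1 = 2.3; e = 2.3 − 2.3 = 0
t=9: Ŝ = 1.5 + 0.8·9 = 8.7; e = 11.7 − 8.7 = 3
t=11: Ŝ = 1.5 + 0.8·11 = 10.3; e = 8.3 − 10.3 = -2
t=15: Ŝ = 1.5 + 0.8·15 = 13.5; e = 10.5 − 13.5 = -3
t=17: Ŝ = 1.5 + 0.8·17 = 15.1; e = 15.6 − 15.1 = 0.5
t=19: Ŝ = 1.5 + 0.8·19 = 16.7; e = 17.7 − 16.7 = 1
t=25: Ŝ = 1.5 + 0.8·25 = 21.5; e = 22 − 21.5 = 0.5

0, 3, -2, -3, 0.5, 1, 0.5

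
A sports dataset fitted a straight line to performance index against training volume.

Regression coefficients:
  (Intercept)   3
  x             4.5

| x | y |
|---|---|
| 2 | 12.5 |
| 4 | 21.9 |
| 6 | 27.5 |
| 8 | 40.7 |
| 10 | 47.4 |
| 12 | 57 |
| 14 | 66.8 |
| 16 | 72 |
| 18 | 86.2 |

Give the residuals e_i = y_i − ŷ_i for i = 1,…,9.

0.5, 0.9, -2.5, 1.7, -0.6, 0, 0.8, -3, 2.2

x=2: ŷ = 3 + 4.5·2 = 12; e = 12.5 − 12 = 0.5
x=4: ŷ = 3 + 4.5·4 = 21; e = 21.9 − 21 = 0.9
x=6: ŷ = 3 + 4.5·6 = 30; e = 27.5 − 30 = -2.5
x=8: ŷ = 3 + 4.5·8 = 39; e = 40.7 − 39 = 1.7
x=10: ŷ = 3 + 4.5·10 = 48; e = 47.4 − 48 = -0.6
x=12: ŷ = 3 + 4.5·12 = 57; e = 57 − 57 = 0
x=14: ŷ = 3 + 4.5·14 = 66; e = 66.8 − 66 = 0.8
x=16: ŷ = 3 + 4.5·16 = 75; e = 72 − 75 = -3
x=18: ŷ = 3 + 4.5·18 = 84; e = 86.2 − 84 = 2.2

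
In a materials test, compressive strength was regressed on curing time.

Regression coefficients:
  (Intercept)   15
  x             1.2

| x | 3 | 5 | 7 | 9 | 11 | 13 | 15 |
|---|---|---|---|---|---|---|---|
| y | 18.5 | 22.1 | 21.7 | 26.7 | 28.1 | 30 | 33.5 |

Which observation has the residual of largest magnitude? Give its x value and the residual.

x = 7, e = -1.7

x=3: ŷ = 15 + 1.2·3 = 18.6; e = 18.5 − 18.6 = -0.1
x=5: ŷ = 15 + 1.2·5 = 21; e = 22.1 − 21 = 1.1
x=7: ŷ = 15 + 1.2·7 = 23.4; e = 21.7 − 23.4 = -1.7
x=9: ŷ = 15 + 1.2·9 = 25.8; e = 26.7 − 25.8 = 0.9
x=11: ŷ = 15 + 1.2·11 = 28.2; e = 28.1 − 28.2 = -0.1
x=13: ŷ = 15 + 1.2·13 = 30.6; e = 30 − 30.6 = -0.6
x=15: ŷ = 15 + 1.2·15 = 33; e = 33.5 − 33 = 0.5
Largest |e| is 1.7 at x = 7, residual -1.7.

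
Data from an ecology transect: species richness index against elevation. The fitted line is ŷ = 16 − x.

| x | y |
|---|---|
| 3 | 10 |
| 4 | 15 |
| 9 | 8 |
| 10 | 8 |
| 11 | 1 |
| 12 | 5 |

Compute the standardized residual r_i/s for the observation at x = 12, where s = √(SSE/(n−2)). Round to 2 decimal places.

x=3: ŷ = 16 − 3 = 13; r = 10 − 13 = -3
x=4: ŷ = 16 − 4 = 12; r = 15 − 12 = 3
x=9: ŷ = 16 − 9 = 7; r = 8 − 7 = 1
x=10: ŷ = 16 − 10 = 6; r = 8 − 6 = 2
x=11: ŷ = 16 − 11 = 5; r = 1 − 5 = -4
x=12: ŷ = 16 − 12 = 4; r = 5 − 4 = 1
SSE = 9 + 9 + 1 + 4 + 16 + 1 = 40
s = √(40/4) = 3.16228
r/s = 1 / 3.16228 = 0.32

0.32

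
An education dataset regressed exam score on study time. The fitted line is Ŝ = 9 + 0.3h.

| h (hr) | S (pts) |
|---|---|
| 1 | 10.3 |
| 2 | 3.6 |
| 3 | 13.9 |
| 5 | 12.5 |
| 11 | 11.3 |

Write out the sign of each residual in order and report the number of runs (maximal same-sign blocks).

4 runs

h=1: Ŝ = 9 + 0.3·1 = 9.3; e = 10.3 − 9.3 = 1
h=2: Ŝ = 9 + 0.3·2 = 9.6; e = 3.6 − 9.6 = -6
h=3: Ŝ = 9 + 0.3·3 = 9.9; e = 13.9 − 9.9 = 4
h=5: Ŝ = 9 + 0.3·5 = 10.5; e = 12.5 − 10.5 = 2
h=11: Ŝ = 9 + 0.3·11 = 12.3; e = 11.3 − 12.3 = -1
Signs: + − + + −
Runs: +×1, −×1, +×2, −×1 → 4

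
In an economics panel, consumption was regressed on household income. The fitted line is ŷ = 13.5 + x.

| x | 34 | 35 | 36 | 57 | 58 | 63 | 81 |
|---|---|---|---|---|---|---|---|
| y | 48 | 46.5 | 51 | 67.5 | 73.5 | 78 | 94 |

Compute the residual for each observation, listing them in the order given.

x=34: ŷ = 13.5 + 34 = 47.5; r = 48 − 47.5 = 0.5
x=35: ŷ = 13.5 + 35 = 48.5; r = 46.5 − 48.5 = -2
x=36: ŷ = 13.5 + 36 = 49.5; r = 51 − 49.5 = 1.5
x=57: ŷ = 13.5 + 57 = 70.5; r = 67.5 − 70.5 = -3
x=58: ŷ = 13.5 + 58 = 71.5; r = 73.5 − 71.5 = 2
x=63: ŷ = 13.5 + 63 = 76.5; r = 78 − 76.5 = 1.5
x=81: ŷ = 13.5 + 81 = 94.5; r = 94 − 94.5 = -0.5

0.5, -2, 1.5, -3, 2, 1.5, -0.5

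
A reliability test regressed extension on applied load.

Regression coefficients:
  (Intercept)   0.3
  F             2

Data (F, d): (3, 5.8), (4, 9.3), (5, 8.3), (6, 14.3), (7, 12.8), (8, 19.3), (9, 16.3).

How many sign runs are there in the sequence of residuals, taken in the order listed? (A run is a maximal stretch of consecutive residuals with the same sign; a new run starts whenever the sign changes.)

7 runs

F=3: ŷ = 0.3 + 2·3 = 6.3; e = 5.8 − 6.3 = -0.5
F=4: ŷ = 0.3 + 2·4 = 8.3; e = 9.3 − 8.3 = 1
F=5: ŷ = 0.3 + 2·5 = 10.3; e = 8.3 − 10.3 = -2
F=6: ŷ = 0.3 + 2·6 = 12.3; e = 14.3 − 12.3 = 2
F=7: ŷ = 0.3 + 2·7 = 14.3; e = 12.8 − 14.3 = -1.5
F=8: ŷ = 0.3 + 2·8 = 16.3; e = 19.3 − 16.3 = 3
F=9: ŷ = 0.3 + 2·9 = 18.3; e = 16.3 − 18.3 = -2
Signs: − + − + − + −
Runs: −×1, +×1, −×1, +×1, −×1, +×1, −×1 → 7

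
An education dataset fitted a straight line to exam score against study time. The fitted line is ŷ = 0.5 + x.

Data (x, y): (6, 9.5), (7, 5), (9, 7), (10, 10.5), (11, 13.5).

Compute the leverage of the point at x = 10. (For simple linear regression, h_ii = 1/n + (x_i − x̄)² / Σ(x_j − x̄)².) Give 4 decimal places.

x̄ = (6 + 7 + 9 + 10 + 11)/5 = 8.6
Σ(x − x̄)² = 6.76 + 2.56 + 0.16 + 1.96 + 5.76 = 17.2
h = 1/5 + (1.4)²/17.2 = 0.2 + 0.113953 = 0.3140

h = 0.3140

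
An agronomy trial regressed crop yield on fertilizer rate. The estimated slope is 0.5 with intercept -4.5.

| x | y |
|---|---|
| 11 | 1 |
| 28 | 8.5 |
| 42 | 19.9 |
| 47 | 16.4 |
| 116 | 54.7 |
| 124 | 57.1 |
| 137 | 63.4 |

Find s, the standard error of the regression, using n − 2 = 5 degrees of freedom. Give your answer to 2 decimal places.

x=11: ŷ = -4.5 + 0.5·11 = 1; e = 1 − 1 = 0
x=28: ŷ = -4.5 + 0.5·28 = 9.5; e = 8.5 − 9.5 = -1
x=42: ŷ = -4.5 + 0.5·42 = 16.5; e = 19.9 − 16.5 = 3.4
x=47: ŷ = -4.5 + 0.5·47 = 19; e = 16.4 − 19 = -2.6
x=116: ŷ = -4.5 + 0.5·116 = 53.5; e = 54.7 − 53.5 = 1.2
x=124: ŷ = -4.5 + 0.5·124 = 57.5; e = 57.1 − 57.5 = -0.4
x=137: ŷ = -4.5 + 0.5·137 = 64; e = 63.4 − 64 = -0.6
SSE = 0 + 1 + 11.56 + 6.76 + 1.44 + 0.16 + 0.36 = 21.28
s = √(21.28/5) = √4.256 ≈ 2.06

s = 2.06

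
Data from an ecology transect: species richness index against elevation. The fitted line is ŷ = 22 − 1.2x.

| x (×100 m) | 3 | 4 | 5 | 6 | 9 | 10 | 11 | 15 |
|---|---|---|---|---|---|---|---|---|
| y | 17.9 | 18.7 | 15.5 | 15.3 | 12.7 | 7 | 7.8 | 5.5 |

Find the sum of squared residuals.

x=3: ŷ = 22 − 1.2·3 = 18.4; e = 17.9 − 18.4 = -0.5
x=4: ŷ = 22 − 1.2·4 = 17.2; e = 18.7 − 17.2 = 1.5
x=5: ŷ = 22 − 1.2·5 = 16; e = 15.5 − 16 = -0.5
x=6: ŷ = 22 − 1.2·6 = 14.8; e = 15.3 − 14.8 = 0.5
x=9: ŷ = 22 − 1.2·9 = 11.2; e = 12.7 − 11.2 = 1.5
x=10: ŷ = 22 − 1.2·10 = 10; e = 7 − 10 = -3
x=11: ŷ = 22 − 1.2·11 = 8.8; e = 7.8 − 8.8 = -1
x=15: ŷ = 22 − 1.2·15 = 4; e = 5.5 − 4 = 1.5
SSE = 0.25 + 2.25 + 0.25 + 0.25 + 2.25 + 9 + 1 + 2.25 = 17.5

SSE = 17.5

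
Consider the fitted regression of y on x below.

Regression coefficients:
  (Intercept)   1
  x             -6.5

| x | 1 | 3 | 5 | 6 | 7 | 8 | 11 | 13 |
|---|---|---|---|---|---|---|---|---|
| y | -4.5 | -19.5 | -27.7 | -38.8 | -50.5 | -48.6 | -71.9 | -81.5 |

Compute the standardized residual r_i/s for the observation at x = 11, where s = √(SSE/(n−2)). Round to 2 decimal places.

-0.43

x=1: ŷ = 1 − 6.5·1 = -5.5; r = -4.5 − (-5.5) = 1
x=3: ŷ = 1 − 6.5·3 = -18.5; r = -19.5 − (-18.5) = -1
x=5: ŷ = 1 − 6.5·5 = -31.5; r = -27.7 − (-31.5) = 3.8
x=6: ŷ = 1 − 6.5·6 = -38; r = -38.8 − (-38) = -0.8
x=7: ŷ = 1 − 6.5·7 = -44.5; r = -50.5 − (-44.5) = -6
x=8: ŷ = 1 − 6.5·8 = -51; r = -48.6 − (-51) = 2.4
x=11: ŷ = 1 − 6.5·11 = -70.5; r = -71.9 − (-70.5) = -1.4
x=13: ŷ = 1 − 6.5·13 = -83.5; r = -81.5 − (-83.5) = 2
SSE = 1 + 1 + 14.44 + 0.64 + 36 + 5.76 + 1.96 + 4 = 64.8
s = √(64.8/6) = 3.28634
r/s = -1.4 / 3.28634 = -0.43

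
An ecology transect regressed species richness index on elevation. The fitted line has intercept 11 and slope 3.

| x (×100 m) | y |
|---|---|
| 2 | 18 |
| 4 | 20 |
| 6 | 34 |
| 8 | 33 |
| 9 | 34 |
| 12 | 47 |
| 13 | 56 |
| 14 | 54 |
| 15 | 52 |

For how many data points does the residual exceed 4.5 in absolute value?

x=2: ŷ = 11 + 3·2 = 17; r = 18 − 17 = 1
x=4: ŷ = 11 + 3·4 = 23; r = 20 − 23 = -3
x=6: ŷ = 11 + 3·6 = 29; r = 34 − 29 = 5
x=8: ŷ = 11 + 3·8 = 35; r = 33 − 35 = -2
x=9: ŷ = 11 + 3·9 = 38; r = 34 − 38 = -4
x=12: ŷ = 11 + 3·12 = 47; r = 47 − 47 = 0
x=13: ŷ = 11 + 3·13 = 50; r = 56 − 50 = 6
x=14: ŷ = 11 + 3·14 = 53; r = 54 − 53 = 1
x=15: ŷ = 11 + 3·15 = 56; r = 52 − 56 = -4
|r| > 4.5: x=6 (|r|=5), x=13 (|r|=6) → 2

2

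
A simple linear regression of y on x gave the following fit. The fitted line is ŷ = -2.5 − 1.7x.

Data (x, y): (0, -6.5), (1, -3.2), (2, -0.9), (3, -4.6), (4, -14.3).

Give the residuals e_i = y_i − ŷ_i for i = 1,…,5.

-4, 1, 5, 3, -5

x=0: ŷ = -2.5 − 1.7·0 = -2.5; e = -6.5 − (-2.5) = -4
x=1: ŷ = -2.5 − 1.7·1 = -4.2; e = -3.2 − (-4.2) = 1
x=2: ŷ = -2.5 − 1.7·2 = -5.9; e = -0.9 − (-5.9) = 5
x=3: ŷ = -2.5 − 1.7·3 = -7.6; e = -4.6 − (-7.6) = 3
x=4: ŷ = -2.5 − 1.7·4 = -9.3; e = -14.3 − (-9.3) = -5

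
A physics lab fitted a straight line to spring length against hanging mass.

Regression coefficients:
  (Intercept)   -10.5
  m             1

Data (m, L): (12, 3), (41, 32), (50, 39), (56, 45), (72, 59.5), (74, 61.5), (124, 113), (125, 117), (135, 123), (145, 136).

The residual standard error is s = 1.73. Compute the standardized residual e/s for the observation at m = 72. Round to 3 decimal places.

L̂ = -10.5 + 72 = 61.5
e = 59.5 − 61.5 = -2
e/s = -2 / 1.73 = -1.156

-1.156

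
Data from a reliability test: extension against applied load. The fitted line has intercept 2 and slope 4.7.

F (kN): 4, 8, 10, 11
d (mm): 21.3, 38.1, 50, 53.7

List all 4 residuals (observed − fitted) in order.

0.5, -1.5, 1, 0

F=4: ŷ = 2 + 4.7·4 = 20.8; r = 21.3 − 20.8 = 0.5
F=8: ŷ = 2 + 4.7·8 = 39.6; r = 38.1 − 39.6 = -1.5
F=10: ŷ = 2 + 4.7·10 = 49; r = 50 − 49 = 1
F=11: ŷ = 2 + 4.7·11 = 53.7; r = 53.7 − 53.7 = 0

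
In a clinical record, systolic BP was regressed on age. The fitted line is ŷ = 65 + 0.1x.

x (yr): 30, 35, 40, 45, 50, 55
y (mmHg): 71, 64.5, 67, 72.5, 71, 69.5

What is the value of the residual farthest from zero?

e = -4

x=30: ŷ = 65 + 0.1·30 = 68; e = 71 − 68 = 3
x=35: ŷ = 65 + 0.1·35 = 68.5; e = 64.5 − 68.5 = -4
x=40: ŷ = 65 + 0.1·40 = 69; e = 67 − 69 = -2
x=45: ŷ = 65 + 0.1·45 = 69.5; e = 72.5 − 69.5 = 3
x=50: ŷ = 65 + 0.1·50 = 70; e = 71 − 70 = 1
x=55: ŷ = 65 + 0.1·55 = 70.5; e = 69.5 − 70.5 = -1
Largest |e| is 4 at x = 35, residual -4.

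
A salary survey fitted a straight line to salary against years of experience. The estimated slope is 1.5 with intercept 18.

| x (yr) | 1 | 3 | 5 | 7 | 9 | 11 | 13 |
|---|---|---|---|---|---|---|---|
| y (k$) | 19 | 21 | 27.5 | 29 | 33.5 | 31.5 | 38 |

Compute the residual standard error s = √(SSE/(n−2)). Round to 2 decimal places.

x=1: ŷ = 18 + 1.5·1 = 19.5; e = 19 − 19.5 = -0.5
x=3: ŷ = 18 + 1.5·3 = 22.5; e = 21 − 22.5 = -1.5
x=5: ŷ = 18 + 1.5·5 = 25.5; e = 27.5 − 25.5 = 2
x=7: ŷ = 18 + 1.5·7 = 28.5; e = 29 − 28.5 = 0.5
x=9: ŷ = 18 + 1.5·9 = 31.5; e = 33.5 − 31.5 = 2
x=11: ŷ = 18 + 1.5·11 = 34.5; e = 31.5 − 34.5 = -3
x=13: ŷ = 18 + 1.5·13 = 37.5; e = 38 − 37.5 = 0.5
SSE = 0.25 + 2.25 + 4 + 0.25 + 4 + 9 + 0.25 = 20
s = √(20/5) = √4 ≈ 2.00

s = 2.00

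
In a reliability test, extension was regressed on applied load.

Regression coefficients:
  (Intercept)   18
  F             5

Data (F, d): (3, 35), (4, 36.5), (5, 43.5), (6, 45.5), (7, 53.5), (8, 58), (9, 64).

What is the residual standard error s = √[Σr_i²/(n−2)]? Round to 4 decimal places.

F=3: ŷ = 18 + 5·3 = 33; r = 35 − 33 = 2
F=4: ŷ = 18 + 5·4 = 38; r = 36.5 − 38 = -1.5
F=5: ŷ = 18 + 5·5 = 43; r = 43.5 − 43 = 0.5
F=6: ŷ = 18 + 5·6 = 48; r = 45.5 − 48 = -2.5
F=7: ŷ = 18 + 5·7 = 53; r = 53.5 − 53 = 0.5
F=8: ŷ = 18 + 5·8 = 58; r = 58 − 58 = 0
F=9: ŷ = 18 + 5·9 = 63; r = 64 − 63 = 1
SSE = 4 + 2.25 + 0.25 + 6.25 + 0.25 + 0 + 1 = 14
s = √(14/5) = √2.8 ≈ 1.6733

s = 1.6733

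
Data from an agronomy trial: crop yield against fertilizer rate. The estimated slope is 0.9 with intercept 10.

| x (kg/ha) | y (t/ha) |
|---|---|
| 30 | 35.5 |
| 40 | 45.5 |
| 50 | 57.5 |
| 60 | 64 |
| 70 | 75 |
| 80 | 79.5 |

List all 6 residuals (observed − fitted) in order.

x=30: ŷ = 10 + 0.9·30 = 37; e = 35.5 − 37 = -1.5
x=40: ŷ = 10 + 0.9·40 = 46; e = 45.5 − 46 = -0.5
x=50: ŷ = 10 + 0.9·50 = 55; e = 57.5 − 55 = 2.5
x=60: ŷ = 10 + 0.9·60 = 64; e = 64 − 64 = 0
x=70: ŷ = 10 + 0.9·70 = 73; e = 75 − 73 = 2
x=80: ŷ = 10 + 0.9·80 = 82; e = 79.5 − 82 = -2.5

-1.5, -0.5, 2.5, 0, 2, -2.5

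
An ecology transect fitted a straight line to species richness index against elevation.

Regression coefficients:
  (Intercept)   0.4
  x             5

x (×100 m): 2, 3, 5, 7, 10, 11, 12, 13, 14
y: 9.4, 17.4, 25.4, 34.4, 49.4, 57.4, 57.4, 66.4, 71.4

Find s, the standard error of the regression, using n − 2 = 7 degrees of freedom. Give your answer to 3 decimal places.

s = 1.773

x=2: ŷ = 0.4 + 5·2 = 10.4; r = 9.4 − 10.4 = -1
x=3: ŷ = 0.4 + 5·3 = 15.4; r = 17.4 − 15.4 = 2
x=5: ŷ = 0.4 + 5·5 = 25.4; r = 25.4 − 25.4 = 0
x=7: ŷ = 0.4 + 5·7 = 35.4; r = 34.4 − 35.4 = -1
x=10: ŷ = 0.4 + 5·10 = 50.4; r = 49.4 − 50.4 = -1
x=11: ŷ = 0.4 + 5·11 = 55.4; r = 57.4 − 55.4 = 2
x=12: ŷ = 0.4 + 5·12 = 60.4; r = 57.4 − 60.4 = -3
x=13: ŷ = 0.4 + 5·13 = 65.4; r = 66.4 − 65.4 = 1
x=14: ŷ = 0.4 + 5·14 = 70.4; r = 71.4 − 70.4 = 1
SSE = 1 + 4 + 0 + 1 + 1 + 4 + 9 + 1 + 1 = 22
s = √(22/7) = √3.14286 ≈ 1.773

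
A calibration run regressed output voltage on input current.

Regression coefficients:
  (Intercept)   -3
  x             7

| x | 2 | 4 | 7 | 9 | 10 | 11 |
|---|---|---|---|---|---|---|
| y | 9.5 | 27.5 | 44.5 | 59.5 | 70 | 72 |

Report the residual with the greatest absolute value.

e = 3

x=2: ŷ = -3 + 7·2 = 11; e = 9.5 − 11 = -1.5
x=4: ŷ = -3 + 7·4 = 25; e = 27.5 − 25 = 2.5
x=7: ŷ = -3 + 7·7 = 46; e = 44.5 − 46 = -1.5
x=9: ŷ = -3 + 7·9 = 60; e = 59.5 − 60 = -0.5
x=10: ŷ = -3 + 7·10 = 67; e = 70 − 67 = 3
x=11: ŷ = -3 + 7·11 = 74; e = 72 − 74 = -2
Largest |e| is 3 at x = 10, residual 3.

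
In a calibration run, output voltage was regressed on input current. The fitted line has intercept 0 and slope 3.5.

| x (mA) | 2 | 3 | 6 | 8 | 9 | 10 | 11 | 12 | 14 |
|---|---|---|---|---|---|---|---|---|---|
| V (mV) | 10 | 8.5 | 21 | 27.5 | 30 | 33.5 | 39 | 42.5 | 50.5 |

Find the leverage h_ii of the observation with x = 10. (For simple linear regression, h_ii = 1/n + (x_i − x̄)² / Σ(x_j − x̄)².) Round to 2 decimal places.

h = 0.13

x̄ = (2 + 3 + 6 + 8 + 9 + 10 + 11 + 12 + 14)/9 = 8.33333
Σ(x − x̄)² = 40.1111 + 28.4444 + 5.44444 + 0.111111 + 0.444444 + 2.77778 + 7.11111 + 13.4444 + 32.1111 = 130
h = 1/9 + (1.66667)²/130 = 0.111111 + 0.0213675 = 0.13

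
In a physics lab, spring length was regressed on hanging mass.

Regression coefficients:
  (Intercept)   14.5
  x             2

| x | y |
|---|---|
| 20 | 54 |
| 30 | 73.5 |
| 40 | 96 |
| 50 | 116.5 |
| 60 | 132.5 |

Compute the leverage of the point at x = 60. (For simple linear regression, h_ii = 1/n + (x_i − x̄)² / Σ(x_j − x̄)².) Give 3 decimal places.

h = 0.600

x̄ = (20 + 30 + 40 + 50 + 60)/5 = 40
Σ(x − x̄)² = 400 + 100 + 0 + 100 + 400 = 1000
h = 1/5 + (20)²/1000 = 0.2 + 0.4 = 0.600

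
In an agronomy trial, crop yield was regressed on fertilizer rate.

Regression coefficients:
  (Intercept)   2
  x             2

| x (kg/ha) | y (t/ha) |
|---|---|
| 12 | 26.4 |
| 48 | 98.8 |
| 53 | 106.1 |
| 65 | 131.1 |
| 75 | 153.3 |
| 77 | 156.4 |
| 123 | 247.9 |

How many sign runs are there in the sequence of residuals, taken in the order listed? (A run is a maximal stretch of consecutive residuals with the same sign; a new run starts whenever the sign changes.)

4 runs

x=12: ŷ = 2 + 2·12 = 26; r = 26.4 − 26 = 0.4
x=48: ŷ = 2 + 2·48 = 98; r = 98.8 − 98 = 0.8
x=53: ŷ = 2 + 2·53 = 108; r = 106.1 − 108 = -1.9
x=65: ŷ = 2 + 2·65 = 132; r = 131.1 − 132 = -0.9
x=75: ŷ = 2 + 2·75 = 152; r = 153.3 − 152 = 1.3
x=77: ŷ = 2 + 2·77 = 156; r = 156.4 − 156 = 0.4
x=123: ŷ = 2 + 2·123 = 248; r = 247.9 − 248 = -0.1
Signs: + + − − + + −
Runs: +×2, −×2, +×2, −×1 → 4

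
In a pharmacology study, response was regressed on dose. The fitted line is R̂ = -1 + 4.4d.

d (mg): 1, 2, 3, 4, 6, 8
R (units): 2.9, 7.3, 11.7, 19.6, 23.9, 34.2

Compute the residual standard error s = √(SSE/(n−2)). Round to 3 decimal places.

d=1: R̂ = -1 + 4.4·1 = 3.4; e = 2.9 − 3.4 = -0.5
d=2: R̂ = -1 + 4.4·2 = 7.8; e = 7.3 − 7.8 = -0.5
d=3: R̂ = -1 + 4.4·3 = 12.2; e = 11.7 − 12.2 = -0.5
d=4: R̂ = -1 + 4.4·4 = 16.6; e = 19.6 − 16.6 = 3
d=6: R̂ = -1 + 4.4·6 = 25.4; e = 23.9 − 25.4 = -1.5
d=8: R̂ = -1 + 4.4·8 = 34.2; e = 34.2 − 34.2 = 0
SSE = 0.25 + 0.25 + 0.25 + 9 + 2.25 + 0 = 12
s = √(12/4) = √3 ≈ 1.732

s = 1.732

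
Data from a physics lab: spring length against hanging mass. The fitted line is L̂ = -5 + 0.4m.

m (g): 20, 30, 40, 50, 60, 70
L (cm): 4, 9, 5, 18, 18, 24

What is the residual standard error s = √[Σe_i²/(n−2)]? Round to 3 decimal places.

s = 3.606

m=20: L̂ = -5 + 0.4·20 = 3; e = 4 − 3 = 1
m=30: L̂ = -5 + 0.4·30 = 7; e = 9 − 7 = 2
m=40: L̂ = -5 + 0.4·40 = 11; e = 5 − 11 = -6
m=50: L̂ = -5 + 0.4·50 = 15; e = 18 − 15 = 3
m=60: L̂ = -5 + 0.4·60 = 19; e = 18 − 19 = -1
m=70: L̂ = -5 + 0.4·70 = 23; e = 24 − 23 = 1
SSE = 1 + 4 + 36 + 9 + 1 + 1 = 52
s = √(52/4) = √13 ≈ 3.606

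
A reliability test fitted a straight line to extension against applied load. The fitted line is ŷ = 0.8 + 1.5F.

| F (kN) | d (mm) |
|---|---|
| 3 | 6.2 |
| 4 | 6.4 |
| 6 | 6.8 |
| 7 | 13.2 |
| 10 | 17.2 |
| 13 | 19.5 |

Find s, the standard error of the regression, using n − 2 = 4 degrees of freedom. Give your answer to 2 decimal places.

s = 2.01

F=3: ŷ = 0.8 + 1.5·3 = 5.3; r = 6.2 − 5.3 = 0.9
F=4: ŷ = 0.8 + 1.5·4 = 6.8; r = 6.4 − 6.8 = -0.4
F=6: ŷ = 0.8 + 1.5·6 = 9.8; r = 6.8 − 9.8 = -3
F=7: ŷ = 0.8 + 1.5·7 = 11.3; r = 13.2 − 11.3 = 1.9
F=10: ŷ = 0.8 + 1.5·10 = 15.8; r = 17.2 − 15.8 = 1.4
F=13: ŷ = 0.8 + 1.5·13 = 20.3; r = 19.5 − 20.3 = -0.8
SSE = 0.81 + 0.16 + 9 + 3.61 + 1.96 + 0.64 = 16.18
s = √(16.18/4) = √4.045 ≈ 2.01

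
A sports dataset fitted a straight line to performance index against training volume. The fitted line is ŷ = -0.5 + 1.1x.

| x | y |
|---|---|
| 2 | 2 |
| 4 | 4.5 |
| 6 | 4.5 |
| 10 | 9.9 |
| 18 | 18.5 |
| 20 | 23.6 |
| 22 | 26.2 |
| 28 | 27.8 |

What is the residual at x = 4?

ŷ = -0.5 + 1.1·4 = 3.9
r = 4.5 − 3.9 = 0.6

r = 0.6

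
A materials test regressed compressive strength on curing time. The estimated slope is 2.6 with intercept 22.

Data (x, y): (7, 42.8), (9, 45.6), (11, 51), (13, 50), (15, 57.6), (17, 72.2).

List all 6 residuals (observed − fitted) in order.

x=7: ŷ = 22 + 2.6·7 = 40.2; r = 42.8 − 40.2 = 2.6
x=9: ŷ = 22 + 2.6·9 = 45.4; r = 45.6 − 45.4 = 0.2
x=11: ŷ = 22 + 2.6·11 = 50.6; r = 51 − 50.6 = 0.4
x=13: ŷ = 22 + 2.6·13 = 55.8; r = 50 − 55.8 = -5.8
x=15: ŷ = 22 + 2.6·15 = 61; r = 57.6 − 61 = -3.4
x=17: ŷ = 22 + 2.6·17 = 66.2; r = 72.2 − 66.2 = 6

2.6, 0.2, 0.4, -5.8, -3.4, 6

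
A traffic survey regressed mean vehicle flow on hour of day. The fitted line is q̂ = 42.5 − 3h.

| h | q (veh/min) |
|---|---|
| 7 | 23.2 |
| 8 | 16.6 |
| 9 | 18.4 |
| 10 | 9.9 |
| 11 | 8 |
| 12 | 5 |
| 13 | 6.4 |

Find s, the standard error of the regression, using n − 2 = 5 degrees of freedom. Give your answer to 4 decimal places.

h=7: q̂ = 42.5 − 3·7 = 21.5; e = 23.2 − 21.5 = 1.7
h=8: q̂ = 42.5 − 3·8 = 18.5; e = 16.6 − 18.5 = -1.9
h=9: q̂ = 42.5 − 3·9 = 15.5; e = 18.4 − 15.5 = 2.9
h=10: q̂ = 42.5 − 3·10 = 12.5; e = 9.9 − 12.5 = -2.6
h=11: q̂ = 42.5 − 3·11 = 9.5; e = 8 − 9.5 = -1.5
h=12: q̂ = 42.5 − 3·12 = 6.5; e = 5 − 6.5 = -1.5
h=13: q̂ = 42.5 − 3·13 = 3.5; e = 6.4 − 3.5 = 2.9
SSE = 2.89 + 3.61 + 8.41 + 6.76 + 2.25 + 2.25 + 8.41 = 34.58
s = √(34.58/5) = √6.916 ≈ 2.6298

s = 2.6298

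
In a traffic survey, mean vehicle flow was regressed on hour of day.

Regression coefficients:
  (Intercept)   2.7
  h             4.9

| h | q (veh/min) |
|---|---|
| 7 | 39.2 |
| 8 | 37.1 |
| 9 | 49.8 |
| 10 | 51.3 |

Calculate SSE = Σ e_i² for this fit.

h=7: q̂ = 2.7 + 4.9·7 = 37; e = 39.2 − 37 = 2.2
h=8: q̂ = 2.7 + 4.9·8 = 41.9; e = 37.1 − 41.9 = -4.8
h=9: q̂ = 2.7 + 4.9·9 = 46.8; e = 49.8 − 46.8 = 3
h=10: q̂ = 2.7 + 4.9·10 = 51.7; e = 51.3 − 51.7 = -0.4
SSE = 4.84 + 23.04 + 9 + 0.16 = 37.04

SSE = 37.04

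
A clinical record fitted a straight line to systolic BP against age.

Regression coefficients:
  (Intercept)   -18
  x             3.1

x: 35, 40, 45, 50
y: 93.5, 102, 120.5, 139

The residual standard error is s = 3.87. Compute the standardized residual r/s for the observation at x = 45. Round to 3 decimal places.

ŷ = -18 + 3.1·45 = 121.5
r = 120.5 − 121.5 = -1
r/s = -1 / 3.87 = -0.258

-0.258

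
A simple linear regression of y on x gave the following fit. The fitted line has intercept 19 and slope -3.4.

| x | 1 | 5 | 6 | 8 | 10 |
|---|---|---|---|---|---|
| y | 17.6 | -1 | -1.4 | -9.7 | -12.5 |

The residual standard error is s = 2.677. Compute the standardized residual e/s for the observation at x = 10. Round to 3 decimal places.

0.934

ŷ = 19 − 3.4·10 = -15
e = -12.5 − (-15) = 2.5
e/s = 2.5 / 2.677 = 0.934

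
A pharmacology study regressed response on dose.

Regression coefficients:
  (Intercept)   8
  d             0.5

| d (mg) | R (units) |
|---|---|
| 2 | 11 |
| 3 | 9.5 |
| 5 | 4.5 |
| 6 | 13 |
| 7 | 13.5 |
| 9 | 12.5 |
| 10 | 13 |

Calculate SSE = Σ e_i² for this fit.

d=2: R̂ = 8 + 0.5·2 = 9; e = 11 − 9 = 2
d=3: R̂ = 8 + 0.5·3 = 9.5; e = 9.5 − 9.5 = 0
d=5: R̂ = 8 + 0.5·5 = 10.5; e = 4.5 − 10.5 = -6
d=6: R̂ = 8 + 0.5·6 = 11; e = 13 − 11 = 2
d=7: R̂ = 8 + 0.5·7 = 11.5; e = 13.5 − 11.5 = 2
d=9: R̂ = 8 + 0.5·9 = 12.5; e = 12.5 − 12.5 = 0
d=10: R̂ = 8 + 0.5·10 = 13; e = 13 − 13 = 0
SSE = 4 + 0 + 36 + 4 + 4 + 0 + 0 = 48

SSE = 48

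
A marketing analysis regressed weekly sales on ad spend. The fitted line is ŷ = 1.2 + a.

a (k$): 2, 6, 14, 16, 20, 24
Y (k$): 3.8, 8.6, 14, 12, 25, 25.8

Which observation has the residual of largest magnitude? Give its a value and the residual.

a = 16, r = -5.2

a=2: ŷ = 1.2 + 2 = 3.2; r = 3.8 − 3.2 = 0.6
a=6: ŷ = 1.2 + 6 = 7.2; r = 8.6 − 7.2 = 1.4
a=14: ŷ = 1.2 + 14 = 15.2; r = 14 − 15.2 = -1.2
a=16: ŷ = 1.2 + 16 = 17.2; r = 12 − 17.2 = -5.2
a=20: ŷ = 1.2 + 20 = 21.2; r = 25 − 21.2 = 3.8
a=24: ŷ = 1.2 + 24 = 25.2; r = 25.8 − 25.2 = 0.6
Largest |r| is 5.2 at a = 16, residual -5.2.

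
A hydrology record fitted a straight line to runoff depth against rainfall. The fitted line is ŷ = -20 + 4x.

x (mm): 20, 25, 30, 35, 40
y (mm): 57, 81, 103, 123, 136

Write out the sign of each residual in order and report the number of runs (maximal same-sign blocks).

3 runs

x=20: ŷ = -20 + 4·20 = 60; e = 57 − 60 = -3
x=25: ŷ = -20 + 4·25 = 80; e = 81 − 80 = 1
x=30: ŷ = -20 + 4·30 = 100; e = 103 − 100 = 3
x=35: ŷ = -20 + 4·35 = 120; e = 123 − 120 = 3
x=40: ŷ = -20 + 4·40 = 140; e = 136 − 140 = -4
Signs: − + + + −
Runs: −×1, +×3, −×1 → 3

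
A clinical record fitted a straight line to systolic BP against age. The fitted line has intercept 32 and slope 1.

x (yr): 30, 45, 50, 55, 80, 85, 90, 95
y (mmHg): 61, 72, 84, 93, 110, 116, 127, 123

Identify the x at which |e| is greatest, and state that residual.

x=30: ŷ = 32 + 30 = 62; e = 61 − 62 = -1
x=45: ŷ = 32 + 45 = 77; e = 72 − 77 = -5
x=50: ŷ = 32 + 50 = 82; e = 84 − 82 = 2
x=55: ŷ = 32 + 55 = 87; e = 93 − 87 = 6
x=80: ŷ = 32 + 80 = 112; e = 110 − 112 = -2
x=85: ŷ = 32 + 85 = 117; e = 116 − 117 = -1
x=90: ŷ = 32 + 90 = 122; e = 127 − 122 = 5
x=95: ŷ = 32 + 95 = 127; e = 123 − 127 = -4
Largest |e| is 6 at x = 55, residual 6.

x = 55, e = 6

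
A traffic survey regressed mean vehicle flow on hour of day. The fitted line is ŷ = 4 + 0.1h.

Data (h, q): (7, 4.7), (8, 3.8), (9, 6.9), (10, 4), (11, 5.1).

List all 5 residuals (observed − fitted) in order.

0, -1, 2, -1, 0

h=7: ŷ = 4 + 0.1·7 = 4.7; e = 4.7 − 4.7 = 0
h=8: ŷ = 4 + 0.1·8 = 4.8; e = 3.8 − 4.8 = -1
h=9: ŷ = 4 + 0.1·9 = 4.9; e = 6.9 − 4.9 = 2
h=10: ŷ = 4 + 0.1·10 = 5; e = 4 − 5 = -1
h=11: ŷ = 4 + 0.1·11 = 5.1; e = 5.1 − 5.1 = 0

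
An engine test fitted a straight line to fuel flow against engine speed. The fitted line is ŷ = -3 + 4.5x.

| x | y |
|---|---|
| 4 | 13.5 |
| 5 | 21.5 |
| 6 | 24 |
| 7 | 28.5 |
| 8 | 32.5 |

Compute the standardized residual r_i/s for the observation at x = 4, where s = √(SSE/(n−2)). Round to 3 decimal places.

x=4: ŷ = -3 + 4.5·4 = 15; r = 13.5 − 15 = -1.5
x=5: ŷ = -3 + 4.5·5 = 19.5; r = 21.5 − 19.5 = 2
x=6: ŷ = -3 + 4.5·6 = 24; r = 24 − 24 = 0
x=7: ŷ = -3 + 4.5·7 = 28.5; r = 28.5 − 28.5 = 0
x=8: ŷ = -3 + 4.5·8 = 33; r = 32.5 − 33 = -0.5
SSE = 2.25 + 4 + 0 + 0 + 0.25 = 6.5
s = √(6.5/3) = 1.47196
r/s = -1.5 / 1.47196 = -1.019

-1.019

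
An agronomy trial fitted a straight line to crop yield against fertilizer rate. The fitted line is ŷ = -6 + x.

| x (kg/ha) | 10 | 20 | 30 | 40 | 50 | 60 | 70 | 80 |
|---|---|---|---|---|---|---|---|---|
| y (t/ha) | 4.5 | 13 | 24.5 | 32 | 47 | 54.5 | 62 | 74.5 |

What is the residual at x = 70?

e = -2

ŷ = -6 + 70 = 64
e = 62 − 64 = -2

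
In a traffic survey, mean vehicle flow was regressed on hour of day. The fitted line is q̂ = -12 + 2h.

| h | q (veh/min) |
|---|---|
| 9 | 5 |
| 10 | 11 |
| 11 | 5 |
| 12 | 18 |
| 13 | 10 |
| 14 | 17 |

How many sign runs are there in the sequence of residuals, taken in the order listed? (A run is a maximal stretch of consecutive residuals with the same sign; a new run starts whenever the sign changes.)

h=9: q̂ = -12 + 2·9 = 6; r = 5 − 6 = -1
h=10: q̂ = -12 + 2·10 = 8; r = 11 − 8 = 3
h=11: q̂ = -12 + 2·11 = 10; r = 5 − 10 = -5
h=12: q̂ = -12 + 2·12 = 12; r = 18 − 12 = 6
h=13: q̂ = -12 + 2·13 = 14; r = 10 − 14 = -4
h=14: q̂ = -12 + 2·14 = 16; r = 17 − 16 = 1
Signs: − + − + − +
Runs: −×1, +×1, −×1, +×1, −×1, +×1 → 6

6 runs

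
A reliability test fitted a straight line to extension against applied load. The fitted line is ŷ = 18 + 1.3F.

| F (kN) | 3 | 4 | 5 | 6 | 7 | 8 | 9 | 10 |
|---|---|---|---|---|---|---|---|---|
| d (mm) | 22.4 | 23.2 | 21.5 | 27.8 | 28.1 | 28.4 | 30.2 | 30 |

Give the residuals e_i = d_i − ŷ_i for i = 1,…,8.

F=3: ŷ = 18 + 1.3·3 = 21.9; e = 22.4 − 21.9 = 0.5
F=4: ŷ = 18 + 1.3·4 = 23.2; e = 23.2 − 23.2 = 0
F=5: ŷ = 18 + 1.3·5 = 24.5; e = 21.5 − 24.5 = -3
F=6: ŷ = 18 + 1.3·6 = 25.8; e = 27.8 − 25.8 = 2
F=7: ŷ = 18 + 1.3·7 = 27.1; e = 28.1 − 27.1 = 1
F=8: ŷ = 18 + 1.3·8 = 28.4; e = 28.4 − 28.4 = 0
F=9: ŷ = 18 + 1.3·9 = 29.7; e = 30.2 − 29.7 = 0.5
F=10: ŷ = 18 + 1.3·10 = 31; e = 30 − 31 = -1

0.5, 0, -3, 2, 1, 0, 0.5, -1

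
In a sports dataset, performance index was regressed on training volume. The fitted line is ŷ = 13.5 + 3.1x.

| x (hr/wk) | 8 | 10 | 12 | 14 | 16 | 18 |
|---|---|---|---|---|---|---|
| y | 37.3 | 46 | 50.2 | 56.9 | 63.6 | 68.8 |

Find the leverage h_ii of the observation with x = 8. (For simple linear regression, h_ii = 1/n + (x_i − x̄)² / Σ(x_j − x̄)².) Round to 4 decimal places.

h = 0.5238

x̄ = (8 + 10 + 12 + 14 + 16 + 18)/6 = 13
Σ(x − x̄)² = 25 + 9 + 1 + 1 + 9 + 25 = 70
h = 1/6 + (-5)²/70 = 0.166667 + 0.357143 = 0.5238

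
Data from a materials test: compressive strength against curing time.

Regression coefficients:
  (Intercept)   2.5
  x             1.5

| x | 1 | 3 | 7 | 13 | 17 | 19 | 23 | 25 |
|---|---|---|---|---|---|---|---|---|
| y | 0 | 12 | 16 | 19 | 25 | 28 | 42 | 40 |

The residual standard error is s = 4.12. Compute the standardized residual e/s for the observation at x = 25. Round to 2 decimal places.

0.00

ŷ = 2.5 + 1.5·25 = 40
e = 40 − 40 = 0
e/s = 0 / 4.12 = 0.00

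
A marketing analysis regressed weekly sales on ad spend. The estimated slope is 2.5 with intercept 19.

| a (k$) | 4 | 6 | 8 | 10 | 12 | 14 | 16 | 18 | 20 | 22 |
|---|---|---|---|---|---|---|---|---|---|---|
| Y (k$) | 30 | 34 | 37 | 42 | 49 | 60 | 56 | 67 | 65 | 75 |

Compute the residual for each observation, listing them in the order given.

a=4: ŷ = 19 + 2.5·4 = 29; r = 30 − 29 = 1
a=6: ŷ = 19 + 2.5·6 = 34; r = 34 − 34 = 0
a=8: ŷ = 19 + 2.5·8 = 39; r = 37 − 39 = -2
a=10: ŷ = 19 + 2.5·10 = 44; r = 42 − 44 = -2
a=12: ŷ = 19 + 2.5·12 = 49; r = 49 − 49 = 0
a=14: ŷ = 19 + 2.5·14 = 54; r = 60 − 54 = 6
a=16: ŷ = 19 + 2.5·16 = 59; r = 56 − 59 = -3
a=18: ŷ = 19 + 2.5·18 = 64; r = 67 − 64 = 3
a=20: ŷ = 19 + 2.5·20 = 69; r = 65 − 69 = -4
a=22: ŷ = 19 + 2.5·22 = 74; r = 75 − 74 = 1

1, 0, -2, -2, 0, 6, -3, 3, -4, 1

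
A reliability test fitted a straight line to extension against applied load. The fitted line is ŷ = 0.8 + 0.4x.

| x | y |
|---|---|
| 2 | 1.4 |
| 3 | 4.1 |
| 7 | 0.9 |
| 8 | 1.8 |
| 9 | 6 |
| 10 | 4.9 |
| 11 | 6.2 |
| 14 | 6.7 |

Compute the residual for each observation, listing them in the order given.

x=2: ŷ = 0.8 + 0.4·2 = 1.6; r = 1.4 − 1.6 = -0.2
x=3: ŷ = 0.8 + 0.4·3 = 2; r = 4.1 − 2 = 2.1
x=7: ŷ = 0.8 + 0.4·7 = 3.6; r = 0.9 − 3.6 = -2.7
x=8: ŷ = 0.8 + 0.4·8 = 4; r = 1.8 − 4 = -2.2
x=9: ŷ = 0.8 + 0.4·9 = 4.4; r = 6 − 4.4 = 1.6
x=10: ŷ = 0.8 + 0.4·10 = 4.8; r = 4.9 − 4.8 = 0.1
x=11: ŷ = 0.8 + 0.4·11 = 5.2; r = 6.2 − 5.2 = 1
x=14: ŷ = 0.8 + 0.4·14 = 6.4; r = 6.7 − 6.4 = 0.3

-0.2, 2.1, -2.7, -2.2, 1.6, 0.1, 1, 0.3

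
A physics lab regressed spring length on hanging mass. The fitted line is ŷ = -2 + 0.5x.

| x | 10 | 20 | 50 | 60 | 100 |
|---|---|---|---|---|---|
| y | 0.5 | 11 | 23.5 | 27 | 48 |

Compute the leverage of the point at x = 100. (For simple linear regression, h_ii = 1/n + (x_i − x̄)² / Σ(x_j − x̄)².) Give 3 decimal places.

h = 0.732

x̄ = (10 + 20 + 50 + 60 + 100)/5 = 48
Σ(x − x̄)² = 1444 + 784 + 4 + 144 + 2704 = 5080
h = 1/5 + (52)²/5080 = 0.2 + 0.532283 = 0.732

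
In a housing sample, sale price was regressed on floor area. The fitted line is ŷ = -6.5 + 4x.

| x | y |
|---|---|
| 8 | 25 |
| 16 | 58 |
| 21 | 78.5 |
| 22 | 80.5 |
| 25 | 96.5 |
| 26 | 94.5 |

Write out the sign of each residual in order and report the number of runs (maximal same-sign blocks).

5 runs

x=8: ŷ = -6.5 + 4·8 = 25.5; r = 25 − 25.5 = -0.5
x=16: ŷ = -6.5 + 4·16 = 57.5; r = 58 − 57.5 = 0.5
x=21: ŷ = -6.5 + 4·21 = 77.5; r = 78.5 − 77.5 = 1
x=22: ŷ = -6.5 + 4·22 = 81.5; r = 80.5 − 81.5 = -1
x=25: ŷ = -6.5 + 4·25 = 93.5; r = 96.5 − 93.5 = 3
x=26: ŷ = -6.5 + 4·26 = 97.5; r = 94.5 − 97.5 = -3
Signs: − + + − + −
Runs: −×1, +×2, −×1, +×1, −×1 → 5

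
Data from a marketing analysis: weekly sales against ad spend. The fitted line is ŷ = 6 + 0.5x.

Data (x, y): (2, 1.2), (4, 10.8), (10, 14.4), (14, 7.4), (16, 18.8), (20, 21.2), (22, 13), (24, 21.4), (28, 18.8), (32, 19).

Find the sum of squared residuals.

x=2: ŷ = 6 + 0.5·2 = 7; r = 1.2 − 7 = -5.8
x=4: ŷ = 6 + 0.5·4 = 8; r = 10.8 − 8 = 2.8
x=10: ŷ = 6 + 0.5·10 = 11; r = 14.4 − 11 = 3.4
x=14: ŷ = 6 + 0.5·14 = 13; r = 7.4 − 13 = -5.6
x=16: ŷ = 6 + 0.5·16 = 14; r = 18.8 − 14 = 4.8
x=20: ŷ = 6 + 0.5·20 = 16; r = 21.2 − 16 = 5.2
x=22: ŷ = 6 + 0.5·22 = 17; r = 13 − 17 = -4
x=24: ŷ = 6 + 0.5·24 = 18; r = 21.4 − 18 = 3.4
x=28: ŷ = 6 + 0.5·28 = 20; r = 18.8 − 20 = -1.2
x=32: ŷ = 6 + 0.5·32 = 22; r = 19 − 22 = -3
SSE = 33.64 + 7.84 + 11.56 + 31.36 + 23.04 + 27.04 + 16 + 11.56 + 1.44 + 9 = 172.48

SSE = 172.48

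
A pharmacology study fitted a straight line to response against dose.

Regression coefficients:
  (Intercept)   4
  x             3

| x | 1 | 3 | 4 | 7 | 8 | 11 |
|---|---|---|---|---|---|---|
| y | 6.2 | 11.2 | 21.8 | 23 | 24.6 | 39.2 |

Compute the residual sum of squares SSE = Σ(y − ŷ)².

x=1: ŷ = 4 + 3·1 = 7; e = 6.2 − 7 = -0.8
x=3: ŷ = 4 + 3·3 = 13; e = 11.2 − 13 = -1.8
x=4: ŷ = 4 + 3·4 = 16; e = 21.8 − 16 = 5.8
x=7: ŷ = 4 + 3·7 = 25; e = 23 − 25 = -2
x=8: ŷ = 4 + 3·8 = 28; e = 24.6 − 28 = -3.4
x=11: ŷ = 4 + 3·11 = 37; e = 39.2 − 37 = 2.2
SSE = 0.64 + 3.24 + 33.64 + 4 + 11.56 + 4.84 = 57.92

SSE = 57.92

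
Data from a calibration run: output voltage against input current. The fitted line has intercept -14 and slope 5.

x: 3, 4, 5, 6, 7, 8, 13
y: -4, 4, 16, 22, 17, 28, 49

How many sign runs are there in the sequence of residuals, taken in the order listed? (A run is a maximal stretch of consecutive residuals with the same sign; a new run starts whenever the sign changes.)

5 runs

x=3: ŷ = -14 + 5·3 = 1; r = -4 − 1 = -5
x=4: ŷ = -14 + 5·4 = 6; r = 4 − 6 = -2
x=5: ŷ = -14 + 5·5 = 11; r = 16 − 11 = 5
x=6: ŷ = -14 + 5·6 = 16; r = 22 − 16 = 6
x=7: ŷ = -14 + 5·7 = 21; r = 17 − 21 = -4
x=8: ŷ = -14 + 5·8 = 26; r = 28 − 26 = 2
x=13: ŷ = -14 + 5·13 = 51; r = 49 − 51 = -2
Signs: − − + + − + −
Runs: −×2, +×2, −×1, +×1, −×1 → 5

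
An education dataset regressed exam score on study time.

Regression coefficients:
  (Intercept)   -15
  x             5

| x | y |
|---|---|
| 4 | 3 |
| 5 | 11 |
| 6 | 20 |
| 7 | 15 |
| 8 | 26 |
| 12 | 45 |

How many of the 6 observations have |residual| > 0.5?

5

x=4: ŷ = -15 + 5·4 = 5; r = 3 − 5 = -2
x=5: ŷ = -15 + 5·5 = 10; r = 11 − 10 = 1
x=6: ŷ = -15 + 5·6 = 15; r = 20 − 15 = 5
x=7: ŷ = -15 + 5·7 = 20; r = 15 − 20 = -5
x=8: ŷ = -15 + 5·8 = 25; r = 26 − 25 = 1
x=12: ŷ = -15 + 5·12 = 45; r = 45 − 45 = 0
|r| > 0.5: x=4 (|r|=2), x=5 (|r|=1), x=6 (|r|=5), x=7 (|r|=5), x=8 (|r|=1) → 5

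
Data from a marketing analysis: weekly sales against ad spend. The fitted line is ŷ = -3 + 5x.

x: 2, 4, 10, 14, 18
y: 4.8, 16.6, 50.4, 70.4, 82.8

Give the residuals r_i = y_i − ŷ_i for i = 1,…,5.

x=2: ŷ = -3 + 5·2 = 7; r = 4.8 − 7 = -2.2
x=4: ŷ = -3 + 5·4 = 17; r = 16.6 − 17 = -0.4
x=10: ŷ = -3 + 5·10 = 47; r = 50.4 − 47 = 3.4
x=14: ŷ = -3 + 5·14 = 67; r = 70.4 − 67 = 3.4
x=18: ŷ = -3 + 5·18 = 87; r = 82.8 − 87 = -4.2

-2.2, -0.4, 3.4, 3.4, -4.2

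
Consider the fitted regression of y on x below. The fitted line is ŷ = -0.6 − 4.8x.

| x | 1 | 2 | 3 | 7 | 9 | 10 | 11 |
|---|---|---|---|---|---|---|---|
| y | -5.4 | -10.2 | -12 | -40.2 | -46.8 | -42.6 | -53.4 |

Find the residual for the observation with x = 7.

ŷ = -0.6 − 4.8·7 = -34.2
e = -40.2 − (-34.2) = -6

e = -6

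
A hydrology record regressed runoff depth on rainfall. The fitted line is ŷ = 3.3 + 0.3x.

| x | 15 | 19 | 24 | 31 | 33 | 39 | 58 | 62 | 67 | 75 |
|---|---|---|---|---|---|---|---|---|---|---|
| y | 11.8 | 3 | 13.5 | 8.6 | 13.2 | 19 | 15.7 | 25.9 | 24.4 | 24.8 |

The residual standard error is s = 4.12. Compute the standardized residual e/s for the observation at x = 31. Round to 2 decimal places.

-0.97

ŷ = 3.3 + 0.3·31 = 12.6
e = 8.6 − 12.6 = -4
e/s = -4 / 4.12 = -0.97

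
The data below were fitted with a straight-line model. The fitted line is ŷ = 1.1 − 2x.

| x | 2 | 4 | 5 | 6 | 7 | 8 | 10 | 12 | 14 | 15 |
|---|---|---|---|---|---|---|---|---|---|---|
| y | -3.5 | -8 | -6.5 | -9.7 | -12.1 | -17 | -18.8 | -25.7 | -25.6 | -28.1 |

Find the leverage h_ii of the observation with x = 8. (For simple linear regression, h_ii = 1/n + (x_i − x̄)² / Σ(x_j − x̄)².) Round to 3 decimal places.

x̄ = (2 + 4 + 5 + 6 + 7 + 8 + 10 + 12 + 14 + 15)/10 = 8.3
Σ(x − x̄)² = 39.69 + 18.49 + 10.89 + 5.29 + 1.69 + 0.09 + 2.89 + 13.69 + 32.49 + 44.89 = 170.1
h = 1/10 + (-0.3)²/170.1 = 0.1 + 0.000529101 = 0.101

h = 0.101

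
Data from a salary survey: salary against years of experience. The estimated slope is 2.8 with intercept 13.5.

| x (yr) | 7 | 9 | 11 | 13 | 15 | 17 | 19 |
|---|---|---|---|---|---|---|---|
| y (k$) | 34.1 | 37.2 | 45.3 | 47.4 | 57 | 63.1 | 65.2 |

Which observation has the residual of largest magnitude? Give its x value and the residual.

x=7: ŷ = 13.5 + 2.8·7 = 33.1; r = 34.1 − 33.1 = 1
x=9: ŷ = 13.5 + 2.8·9 = 38.7; r = 37.2 − 38.7 = -1.5
x=11: ŷ = 13.5 + 2.8·11 = 44.3; r = 45.3 − 44.3 = 1
x=13: ŷ = 13.5 + 2.8·13 = 49.9; r = 47.4 − 49.9 = -2.5
x=15: ŷ = 13.5 + 2.8·15 = 55.5; r = 57 − 55.5 = 1.5
x=17: ŷ = 13.5 + 2.8·17 = 61.1; r = 63.1 − 61.1 = 2
x=19: ŷ = 13.5 + 2.8·19 = 66.7; r = 65.2 − 66.7 = -1.5
Largest |r| is 2.5 at x = 13, residual -2.5.

x = 13, r = -2.5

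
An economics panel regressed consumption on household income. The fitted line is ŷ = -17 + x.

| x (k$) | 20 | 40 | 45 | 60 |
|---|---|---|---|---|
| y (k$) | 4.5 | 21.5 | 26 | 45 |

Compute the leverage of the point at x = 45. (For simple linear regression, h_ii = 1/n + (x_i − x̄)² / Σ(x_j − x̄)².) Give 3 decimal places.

x̄ = (20 + 40 + 45 + 60)/4 = 41.25
Σ(x − x̄)² = 451.562 + 1.5625 + 14.0625 + 351.562 = 818.75
h = 1/4 + (3.75)²/818.75 = 0.25 + 0.0171756 = 0.267

h = 0.267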